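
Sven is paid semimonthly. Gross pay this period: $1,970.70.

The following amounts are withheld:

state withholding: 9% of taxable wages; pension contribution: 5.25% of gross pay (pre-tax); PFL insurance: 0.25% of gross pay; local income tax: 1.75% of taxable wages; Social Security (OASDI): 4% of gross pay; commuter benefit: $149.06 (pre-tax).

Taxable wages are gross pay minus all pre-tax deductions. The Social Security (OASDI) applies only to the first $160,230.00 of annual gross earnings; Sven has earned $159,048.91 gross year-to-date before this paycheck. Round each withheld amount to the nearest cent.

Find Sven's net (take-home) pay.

Pension contribution: $1,970.70 × 0.0525 = $103.46
Commuter benefit: $149.06
Pre-tax total = $103.46 + $149.06 = $252.52
Taxable wages = $1,970.70 − $252.52 = $1,718.18
State withholding: $1,718.18 × 0.09 = $154.64
Local income tax: $1,718.18 × 0.0175 = $30.07
PFL insurance: $1,970.70 × 0.0025 = $4.93
Social Security (OASDI): only $160,230.00 − $159,048.91 = $1,181.09 of this check is subject → $1,181.09 × 0.04 = $47.24
Total deductions = $103.46 + $149.06 + $154.64 + $30.07 + $4.93 + $47.24 = $489.40
Net pay = $1,970.70 − $489.40 = $1,481.30

$1,481.30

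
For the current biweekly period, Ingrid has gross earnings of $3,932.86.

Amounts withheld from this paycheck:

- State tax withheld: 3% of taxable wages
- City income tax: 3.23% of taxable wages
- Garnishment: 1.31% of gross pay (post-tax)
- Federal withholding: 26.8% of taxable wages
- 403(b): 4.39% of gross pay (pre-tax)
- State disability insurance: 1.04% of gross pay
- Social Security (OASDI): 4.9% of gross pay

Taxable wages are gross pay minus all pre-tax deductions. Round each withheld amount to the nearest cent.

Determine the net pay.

$2,233.08

403(b): $3,932.86 × 0.0439 = $172.65
Taxable wages = $3,932.86 − $172.65 = $3,760.21
City income tax: $3,760.21 × 0.0323 = $121.45
State tax withheld: $3,760.21 × 0.03 = $112.81
Federal withholding: $3,760.21 × 0.268 = $1,007.74
State disability insurance: $3,932.86 × 0.0104 = $40.90
Social Security (OASDI): $3,932.86 × 0.049 = $192.71
Garnishment: $3,932.86 × 0.0131 = $51.52
Total deductions = $172.65 + $121.45 + $112.81 + $1,007.74 + $40.90 + $192.71 + $51.52 = $1,699.78
Net pay = $3,932.86 − $1,699.78 = $2,233.08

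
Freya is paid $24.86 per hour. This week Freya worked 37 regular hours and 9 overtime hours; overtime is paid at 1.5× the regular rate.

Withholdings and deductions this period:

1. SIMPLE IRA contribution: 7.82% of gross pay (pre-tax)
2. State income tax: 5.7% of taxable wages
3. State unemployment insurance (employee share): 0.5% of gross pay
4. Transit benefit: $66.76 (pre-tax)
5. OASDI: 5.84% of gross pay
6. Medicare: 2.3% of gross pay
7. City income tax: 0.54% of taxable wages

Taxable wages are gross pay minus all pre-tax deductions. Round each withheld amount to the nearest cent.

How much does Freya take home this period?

$913.98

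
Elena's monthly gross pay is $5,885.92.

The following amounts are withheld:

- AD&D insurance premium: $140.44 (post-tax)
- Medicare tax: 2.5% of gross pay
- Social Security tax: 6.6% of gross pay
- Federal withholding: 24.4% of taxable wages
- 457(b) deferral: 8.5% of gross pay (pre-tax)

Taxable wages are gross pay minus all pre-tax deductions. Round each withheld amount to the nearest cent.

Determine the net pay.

$3,395.47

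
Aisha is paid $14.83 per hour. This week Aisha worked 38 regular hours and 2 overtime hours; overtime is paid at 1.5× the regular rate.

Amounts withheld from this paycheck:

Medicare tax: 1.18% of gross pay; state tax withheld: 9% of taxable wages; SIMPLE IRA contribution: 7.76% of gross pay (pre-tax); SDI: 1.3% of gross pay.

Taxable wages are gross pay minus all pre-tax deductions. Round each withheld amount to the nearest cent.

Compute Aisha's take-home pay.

Regular pay: 38 × $14.83 = $563.54
Overtime pay: 2 × $14.83 × 1.5 = $44.49
Gross pay = $563.54 + $44.49 = $608.03
SIMPLE IRA contribution: $608.03 × 0.0776 = $47.18
Taxable wages = $608.03 − $47.18 = $560.85
State tax withheld: $560.85 × 0.09 = $50.48
SDI: $608.03 × 0.013 = $7.90
Medicare tax: $608.03 × 0.0118 = $7.17
Total deductions = $47.18 + $50.48 + $7.90 + $7.17 = $112.73
Net pay = $608.03 − $112.73 = $495.30

$495.30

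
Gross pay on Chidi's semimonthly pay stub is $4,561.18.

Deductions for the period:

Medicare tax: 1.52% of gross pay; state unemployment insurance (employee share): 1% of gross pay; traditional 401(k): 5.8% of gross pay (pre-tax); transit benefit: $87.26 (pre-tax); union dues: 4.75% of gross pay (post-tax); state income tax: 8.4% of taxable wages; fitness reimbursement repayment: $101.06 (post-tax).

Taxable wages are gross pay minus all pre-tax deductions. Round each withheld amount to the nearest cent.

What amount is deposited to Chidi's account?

Transit benefit: $87.26
Traditional 401(k): $4,561.18 × 0.058 = $264.55
Pre-tax total = $87.26 + $264.55 = $351.81
Taxable wages = $4,561.18 − $351.81 = $4,209.37
State income tax: $4,209.37 × 0.084 = $353.59
State unemployment insurance (employee share): $4,561.18 × 0.01 = $45.61
Medicare tax: $4,561.18 × 0.0152 = $69.33
Union dues: $4,561.18 × 0.0475 = $216.66
Fitness reimbursement repayment: $101.06
Total deductions = $87.26 + $264.55 + $353.59 + $45.61 + $69.33 + $216.66 + $101.06 = $1,138.06
Net pay = $4,561.18 − $1,138.06 = $3,423.12

$3,423.12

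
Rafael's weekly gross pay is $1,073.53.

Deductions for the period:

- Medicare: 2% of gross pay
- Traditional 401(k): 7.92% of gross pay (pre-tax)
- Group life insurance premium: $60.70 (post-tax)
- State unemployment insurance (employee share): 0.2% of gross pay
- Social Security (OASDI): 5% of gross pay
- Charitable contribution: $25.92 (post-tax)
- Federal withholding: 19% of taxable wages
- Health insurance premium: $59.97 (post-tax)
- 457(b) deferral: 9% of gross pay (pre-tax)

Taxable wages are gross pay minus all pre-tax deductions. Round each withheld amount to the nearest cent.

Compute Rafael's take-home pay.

$498.54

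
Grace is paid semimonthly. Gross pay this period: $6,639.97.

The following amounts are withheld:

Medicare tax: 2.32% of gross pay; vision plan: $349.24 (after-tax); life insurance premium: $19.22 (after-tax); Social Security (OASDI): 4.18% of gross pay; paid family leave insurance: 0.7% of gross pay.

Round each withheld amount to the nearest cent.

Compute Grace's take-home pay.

Medicare tax: $6,639.97 × 0.0232 = $154.05
Social Security (OASDI): $6,639.97 × 0.0418 = $277.55
Paid family leave insurance: $6,639.97 × 0.007 = $46.48
Vision plan: $349.24
Life insurance premium: $19.22
Total deductions = $154.05 + $277.55 + $46.48 + $349.24 + $19.22 = $846.54
Net pay = $6,639.97 − $846.54 = $5,793.43

$5,793.43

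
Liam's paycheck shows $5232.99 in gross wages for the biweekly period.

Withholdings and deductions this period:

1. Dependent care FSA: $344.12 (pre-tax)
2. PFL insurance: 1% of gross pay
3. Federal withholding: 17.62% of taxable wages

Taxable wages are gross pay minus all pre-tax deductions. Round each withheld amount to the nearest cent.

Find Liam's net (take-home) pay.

Dependent care FSA: $344.12
Taxable wages = $5232.99 − $344.12 = $4888.87
Federal withholding: $4888.87 × 0.1762 = $861.42
PFL insurance: $5232.99 × 0.01 = $52.33
Total deductions = $344.12 + $861.42 + $52.33 = $1257.87
Net pay = $5232.99 − $1257.87 = $3975.12

$3975.12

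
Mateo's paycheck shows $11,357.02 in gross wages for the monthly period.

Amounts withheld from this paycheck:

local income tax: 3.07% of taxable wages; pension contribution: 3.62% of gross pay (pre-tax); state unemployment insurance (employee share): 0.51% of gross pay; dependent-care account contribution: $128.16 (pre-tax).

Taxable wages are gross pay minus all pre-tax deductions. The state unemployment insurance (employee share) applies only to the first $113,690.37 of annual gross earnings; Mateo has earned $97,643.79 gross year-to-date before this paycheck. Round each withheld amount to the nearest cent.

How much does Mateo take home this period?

$10,427.72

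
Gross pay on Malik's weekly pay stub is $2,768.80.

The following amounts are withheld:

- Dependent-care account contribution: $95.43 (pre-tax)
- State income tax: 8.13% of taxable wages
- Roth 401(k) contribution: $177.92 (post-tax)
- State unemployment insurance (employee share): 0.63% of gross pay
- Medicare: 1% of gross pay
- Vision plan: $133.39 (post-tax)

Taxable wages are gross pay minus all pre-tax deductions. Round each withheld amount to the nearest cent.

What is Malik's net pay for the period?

Dependent-care account contribution: $95.43
Taxable wages = $2,768.80 − $95.43 = $2,673.37
State income tax: $2,673.37 × 0.0813 = $217.34
State unemployment insurance (employee share): $2,768.80 × 0.0063 = $17.44
Medicare: $2,768.80 × 0.01 = $27.69
Roth 401(k) contribution: $177.92
Vision plan: $133.39
Total deductions = $95.43 + $217.34 + $17.44 + $27.69 + $177.92 + $133.39 = $669.21
Net pay = $2,768.80 − $669.21 = $2,099.59

$2,099.59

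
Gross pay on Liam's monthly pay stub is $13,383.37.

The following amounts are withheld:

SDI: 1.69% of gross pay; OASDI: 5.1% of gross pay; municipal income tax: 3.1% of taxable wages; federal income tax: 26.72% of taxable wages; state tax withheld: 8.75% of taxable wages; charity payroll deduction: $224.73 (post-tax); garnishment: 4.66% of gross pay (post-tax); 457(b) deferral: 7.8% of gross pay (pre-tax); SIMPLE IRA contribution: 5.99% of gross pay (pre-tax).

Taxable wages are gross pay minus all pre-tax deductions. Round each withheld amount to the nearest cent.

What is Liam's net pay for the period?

$5,330.55

457(b) deferral: $13,383.37 × 0.078 = $1,043.90
SIMPLE IRA contribution: $13,383.37 × 0.0599 = $801.66
Pre-tax total = $1,043.90 + $801.66 = $1,845.56
Taxable wages = $13,383.37 − $1,845.56 = $11,537.81
State tax withheld: $11,537.81 × 0.0875 = $1,009.56
Municipal income tax: $11,537.81 × 0.031 = $357.67
Federal income tax: $11,537.81 × 0.2672 = $3,082.90
OASDI: $13,383.37 × 0.051 = $682.55
SDI: $13,383.37 × 0.0169 = $226.18
Charity payroll deduction: $224.73
Garnishment: $13,383.37 × 0.0466 = $623.67
Total deductions = $1,043.90 + $801.66 + $1,009.56 + $357.67 + $3,082.90 + $682.55 + $226.18 + $224.73 + $623.67 = $8,052.82
Net pay = $13,383.37 − $8,052.82 = $5,330.55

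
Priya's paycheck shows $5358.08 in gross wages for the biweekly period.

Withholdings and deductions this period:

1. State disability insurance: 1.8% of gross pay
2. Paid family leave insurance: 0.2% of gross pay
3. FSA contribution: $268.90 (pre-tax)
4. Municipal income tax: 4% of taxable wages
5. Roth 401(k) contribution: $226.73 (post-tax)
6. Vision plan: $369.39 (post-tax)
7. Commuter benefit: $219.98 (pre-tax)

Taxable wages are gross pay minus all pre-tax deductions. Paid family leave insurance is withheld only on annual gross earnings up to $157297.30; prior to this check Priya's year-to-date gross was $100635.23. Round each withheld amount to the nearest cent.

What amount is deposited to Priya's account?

$3971.14

Commuter benefit: $219.98
FSA contribution: $268.90
Pre-tax total = $219.98 + $268.90 = $488.88
Taxable wages = $5358.08 − $488.88 = $4869.20
Municipal income tax: $4869.20 × 0.04 = $194.77
Paid family leave insurance: cap not yet reached, full $5358.08 is subject → $5358.08 × 0.002 = $10.72
State disability insurance: $5358.08 × 0.018 = $96.45
Roth 401(k) contribution: $226.73
Vision plan: $369.39
Total deductions = $219.98 + $268.90 + $194.77 + $10.72 + $96.45 + $226.73 + $369.39 = $1386.94
Net pay = $5358.08 − $1386.94 = $3971.14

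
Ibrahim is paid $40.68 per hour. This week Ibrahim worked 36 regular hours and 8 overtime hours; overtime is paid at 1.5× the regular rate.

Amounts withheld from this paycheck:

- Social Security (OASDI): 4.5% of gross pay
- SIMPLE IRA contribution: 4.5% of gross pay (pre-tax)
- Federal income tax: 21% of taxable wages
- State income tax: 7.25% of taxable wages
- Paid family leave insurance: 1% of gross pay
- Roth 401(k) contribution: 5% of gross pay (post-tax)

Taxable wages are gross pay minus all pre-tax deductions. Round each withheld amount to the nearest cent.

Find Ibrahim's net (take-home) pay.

Regular pay: 36 × $40.68 = $1,464.48
Overtime pay: 8 × $40.68 × 1.5 = $488.16
Gross pay = $1,464.48 + $488.16 = $1,952.64
SIMPLE IRA contribution: $1,952.64 × 0.045 = $87.87
Taxable wages = $1,952.64 − $87.87 = $1,864.77
Federal income tax: $1,864.77 × 0.21 = $391.60
State income tax: $1,864.77 × 0.0725 = $135.20
Social Security (OASDI): $1,952.64 × 0.045 = $87.87
Paid family leave insurance: $1,952.64 × 0.01 = $19.53
Roth 401(k) contribution: $1,952.64 × 0.05 = $97.63
Total deductions = $87.87 + $391.60 + $135.20 + $87.87 + $19.53 + $97.63 = $819.70
Net pay = $1,952.64 − $819.70 = $1,132.94

$1,132.94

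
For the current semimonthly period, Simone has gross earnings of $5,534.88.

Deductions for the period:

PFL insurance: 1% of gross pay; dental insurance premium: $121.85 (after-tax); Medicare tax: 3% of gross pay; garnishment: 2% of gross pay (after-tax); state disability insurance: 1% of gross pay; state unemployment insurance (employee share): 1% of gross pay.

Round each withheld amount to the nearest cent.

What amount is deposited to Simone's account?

State unemployment insurance (employee share): $5,534.88 × 0.01 = $55.35
PFL insurance: $5,534.88 × 0.01 = $55.35
State disability insurance: $5,534.88 × 0.01 = $55.35
Medicare tax: $5,534.88 × 0.03 = $166.05
Garnishment: $5,534.88 × 0.02 = $110.70
Dental insurance premium: $121.85
Total deductions = $55.35 + $55.35 + $55.35 + $166.05 + $110.70 + $121.85 = $564.65
Net pay = $5,534.88 − $564.65 = $4,970.23

$4,970.23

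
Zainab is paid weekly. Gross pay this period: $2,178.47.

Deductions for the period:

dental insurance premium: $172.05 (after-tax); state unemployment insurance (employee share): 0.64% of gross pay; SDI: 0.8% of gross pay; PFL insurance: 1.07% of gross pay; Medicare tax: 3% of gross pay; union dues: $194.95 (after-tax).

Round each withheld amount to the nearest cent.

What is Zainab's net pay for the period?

PFL insurance: $2,178.47 × 0.0107 = $23.31
SDI: $2,178.47 × 0.008 = $17.43
Medicare tax: $2,178.47 × 0.03 = $65.35
State unemployment insurance (employee share): $2,178.47 × 0.0064 = $13.94
Dental insurance premium: $172.05
Union dues: $194.95
Total deductions = $23.31 + $17.43 + $65.35 + $13.94 + $172.05 + $194.95 = $487.03
Net pay = $2,178.47 − $487.03 = $1,691.44

$1,691.44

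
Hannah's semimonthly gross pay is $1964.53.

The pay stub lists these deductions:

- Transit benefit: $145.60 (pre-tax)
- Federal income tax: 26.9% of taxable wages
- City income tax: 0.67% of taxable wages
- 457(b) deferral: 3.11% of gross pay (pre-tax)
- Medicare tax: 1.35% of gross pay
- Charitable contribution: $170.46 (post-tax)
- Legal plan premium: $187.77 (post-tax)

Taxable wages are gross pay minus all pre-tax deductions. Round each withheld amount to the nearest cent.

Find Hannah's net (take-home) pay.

Transit benefit: $145.60
457(b) deferral: $1964.53 × 0.0311 = $61.10
Pre-tax total = $145.60 + $61.10 = $206.70
Taxable wages = $1964.53 − $206.70 = $1757.83
City income tax: $1757.83 × 0.0067 = $11.78
Federal income tax: $1757.83 × 0.269 = $472.86
Medicare tax: $1964.53 × 0.0135 = $26.52
Legal plan premium: $187.77
Charitable contribution: $170.46
Total deductions = $145.60 + $61.10 + $11.78 + $472.86 + $26.52 + $187.77 + $170.46 = $1076.09
Net pay = $1964.53 − $1076.09 = $888.44

$888.44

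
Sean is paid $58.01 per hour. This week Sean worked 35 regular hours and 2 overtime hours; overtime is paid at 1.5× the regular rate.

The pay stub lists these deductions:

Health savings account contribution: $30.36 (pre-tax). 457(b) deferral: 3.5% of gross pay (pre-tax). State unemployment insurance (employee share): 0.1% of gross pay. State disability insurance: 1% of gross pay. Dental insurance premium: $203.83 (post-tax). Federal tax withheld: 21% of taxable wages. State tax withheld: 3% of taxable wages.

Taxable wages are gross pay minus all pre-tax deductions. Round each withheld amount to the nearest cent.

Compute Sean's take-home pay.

Regular pay: 35 × $58.01 = $2030.35
Overtime pay: 2 × $58.01 × 1.5 = $174.03
Gross pay = $2030.35 + $174.03 = $2204.38
Health savings account contribution: $30.36
457(b) deferral: $2204.38 × 0.035 = $77.15
Pre-tax total = $30.36 + $77.15 = $107.51
Taxable wages = $2204.38 − $107.51 = $2096.87
Federal tax withheld: $2096.87 × 0.21 = $440.34
State tax withheld: $2096.87 × 0.03 = $62.91
State disability insurance: $2204.38 × 0.01 = $22.04
State unemployment insurance (employee share): $2204.38 × 0.001 = $2.20
Dental insurance premium: $203.83
Total deductions = $30.36 + $77.15 + $440.34 + $62.91 + $22.04 + $2.20 + $203.83 = $838.83
Net pay = $2204.38 − $838.83 = $1365.55

$1365.55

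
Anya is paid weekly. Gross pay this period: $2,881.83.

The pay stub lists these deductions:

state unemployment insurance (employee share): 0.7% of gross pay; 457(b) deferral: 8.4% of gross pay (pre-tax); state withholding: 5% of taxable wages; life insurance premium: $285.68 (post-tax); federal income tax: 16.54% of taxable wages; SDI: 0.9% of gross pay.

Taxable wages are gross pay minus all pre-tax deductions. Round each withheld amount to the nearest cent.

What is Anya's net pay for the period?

457(b) deferral: $2,881.83 × 0.084 = $242.07
Taxable wages = $2,881.83 − $242.07 = $2,639.76
Federal income tax: $2,639.76 × 0.1654 = $436.62
State withholding: $2,639.76 × 0.05 = $131.99
State unemployment insurance (employee share): $2,881.83 × 0.007 = $20.17
SDI: $2,881.83 × 0.009 = $25.94
Life insurance premium: $285.68
Total deductions = $242.07 + $436.62 + $131.99 + $20.17 + $25.94 + $285.68 = $1,142.47
Net pay = $2,881.83 − $1,142.47 = $1,739.36

$1,739.36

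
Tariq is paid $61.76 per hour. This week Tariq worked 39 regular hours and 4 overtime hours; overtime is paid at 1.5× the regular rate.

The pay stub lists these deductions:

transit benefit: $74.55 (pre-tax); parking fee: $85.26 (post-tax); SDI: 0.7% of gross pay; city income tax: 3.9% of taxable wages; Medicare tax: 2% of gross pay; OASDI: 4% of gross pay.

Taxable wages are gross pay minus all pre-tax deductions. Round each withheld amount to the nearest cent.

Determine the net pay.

Regular pay: 39 × $61.76 = $2408.64
Overtime pay: 4 × $61.76 × 1.5 = $370.56
Gross pay = $2408.64 + $370.56 = $2779.20
Transit benefit: $74.55
Taxable wages = $2779.20 − $74.55 = $2704.65
City income tax: $2704.65 × 0.039 = $105.48
SDI: $2779.20 × 0.007 = $19.45
OASDI: $2779.20 × 0.04 = $111.17
Medicare tax: $2779.20 × 0.02 = $55.58
Parking fee: $85.26
Total deductions = $74.55 + $105.48 + $19.45 + $111.17 + $55.58 + $85.26 = $451.49
Net pay = $2779.20 − $451.49 = $2327.71

$2327.71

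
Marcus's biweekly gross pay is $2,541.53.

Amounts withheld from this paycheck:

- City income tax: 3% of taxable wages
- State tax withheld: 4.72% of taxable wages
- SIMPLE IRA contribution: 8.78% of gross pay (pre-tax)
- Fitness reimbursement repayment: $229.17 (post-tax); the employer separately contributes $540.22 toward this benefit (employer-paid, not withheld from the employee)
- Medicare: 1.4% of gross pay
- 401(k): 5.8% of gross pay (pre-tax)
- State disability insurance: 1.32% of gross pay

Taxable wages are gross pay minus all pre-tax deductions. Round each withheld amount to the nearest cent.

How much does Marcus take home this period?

SIMPLE IRA contribution: $2,541.53 × 0.0878 = $223.15
401(k): $2,541.53 × 0.058 = $147.41
Pre-tax total = $223.15 + $147.41 = $370.56
Taxable wages = $2,541.53 − $370.56 = $2,170.97
State tax withheld: $2,170.97 × 0.0472 = $102.47
City income tax: $2,170.97 × 0.03 = $65.13
State disability insurance: $2,541.53 × 0.0132 = $33.55
Medicare: $2,541.53 × 0.014 = $35.58
Fitness reimbursement repayment: $229.17
(Employer's $540.22 toward fitness reimbursement repayment is not withheld from the employee.)
Total deductions = $223.15 + $147.41 + $102.47 + $65.13 + $33.55 + $35.58 + $229.17 = $836.46
Net pay = $2,541.53 − $836.46 = $1,705.07

$1,705.07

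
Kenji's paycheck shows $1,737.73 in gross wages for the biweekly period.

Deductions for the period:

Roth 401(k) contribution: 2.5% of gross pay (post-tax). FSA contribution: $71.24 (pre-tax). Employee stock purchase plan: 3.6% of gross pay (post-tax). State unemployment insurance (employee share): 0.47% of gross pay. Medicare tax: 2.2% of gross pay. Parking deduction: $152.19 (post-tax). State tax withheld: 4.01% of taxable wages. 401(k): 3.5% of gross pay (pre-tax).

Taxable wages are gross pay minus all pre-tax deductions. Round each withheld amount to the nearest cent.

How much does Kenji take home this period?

FSA contribution: $71.24
401(k): $1,737.73 × 0.035 = $60.82
Pre-tax total = $71.24 + $60.82 = $132.06
Taxable wages = $1,737.73 − $132.06 = $1,605.67
State tax withheld: $1,605.67 × 0.0401 = $64.39
Medicare tax: $1,737.73 × 0.022 = $38.23
State unemployment insurance (employee share): $1,737.73 × 0.0047 = $8.17
Parking deduction: $152.19
Employee stock purchase plan: $1,737.73 × 0.036 = $62.56
Roth 401(k) contribution: $1,737.73 × 0.025 = $43.44
Total deductions = $71.24 + $60.82 + $64.39 + $38.23 + $8.17 + $152.19 + $62.56 + $43.44 = $501.04
Net pay = $1,737.73 − $501.04 = $1,236.69

$1,236.69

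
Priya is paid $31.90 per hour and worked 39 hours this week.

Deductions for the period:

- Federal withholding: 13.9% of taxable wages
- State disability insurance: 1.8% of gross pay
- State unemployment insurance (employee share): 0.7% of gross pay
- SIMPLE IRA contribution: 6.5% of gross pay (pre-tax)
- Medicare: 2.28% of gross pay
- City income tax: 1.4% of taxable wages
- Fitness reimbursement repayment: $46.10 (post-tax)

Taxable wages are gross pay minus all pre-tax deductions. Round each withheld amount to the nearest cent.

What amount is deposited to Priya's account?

Gross pay: 39 × $31.90 = $1244.10
SIMPLE IRA contribution: $1244.10 × 0.065 = $80.87
Taxable wages = $1244.10 − $80.87 = $1163.23
Federal withholding: $1163.23 × 0.139 = $161.69
City income tax: $1163.23 × 0.014 = $16.29
State unemployment insurance (employee share): $1244.10 × 0.007 = $8.71
State disability insurance: $1244.10 × 0.018 = $22.39
Medicare: $1244.10 × 0.0228 = $28.37
Fitness reimbursement repayment: $46.10
Total deductions = $80.87 + $161.69 + $16.29 + $8.71 + $22.39 + $28.37 + $46.10 = $364.42
Net pay = $1244.10 − $364.42 = $879.68

$879.68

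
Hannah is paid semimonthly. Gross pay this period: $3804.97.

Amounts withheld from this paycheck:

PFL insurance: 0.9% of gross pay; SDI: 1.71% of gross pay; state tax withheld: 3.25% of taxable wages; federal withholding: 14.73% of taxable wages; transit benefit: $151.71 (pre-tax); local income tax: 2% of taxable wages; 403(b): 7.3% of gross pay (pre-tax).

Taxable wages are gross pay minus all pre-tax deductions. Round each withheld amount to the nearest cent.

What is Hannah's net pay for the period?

$2601.78

Transit benefit: $151.71
403(b): $3804.97 × 0.073 = $277.76
Pre-tax total = $151.71 + $277.76 = $429.47
Taxable wages = $3804.97 − $429.47 = $3375.50
State tax withheld: $3375.50 × 0.0325 = $109.70
Local income tax: $3375.50 × 0.02 = $67.51
Federal withholding: $3375.50 × 0.1473 = $497.21
SDI: $3804.97 × 0.0171 = $65.06
PFL insurance: $3804.97 × 0.009 = $34.24
Total deductions = $151.71 + $277.76 + $109.70 + $67.51 + $497.21 + $65.06 + $34.24 = $1203.19
Net pay = $3804.97 − $1203.19 = $2601.78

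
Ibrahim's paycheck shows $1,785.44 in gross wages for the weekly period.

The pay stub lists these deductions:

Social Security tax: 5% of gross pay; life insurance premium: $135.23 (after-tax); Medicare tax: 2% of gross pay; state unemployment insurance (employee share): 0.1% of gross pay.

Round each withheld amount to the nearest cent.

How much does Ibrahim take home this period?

Medicare tax: $1,785.44 × 0.02 = $35.71
Social Security tax: $1,785.44 × 0.05 = $89.27
State unemployment insurance (employee share): $1,785.44 × 0.001 = $1.79
Life insurance premium: $135.23
Total deductions = $35.71 + $89.27 + $1.79 + $135.23 = $262.00
Net pay = $1,785.44 − $262.00 = $1,523.44

$1,523.44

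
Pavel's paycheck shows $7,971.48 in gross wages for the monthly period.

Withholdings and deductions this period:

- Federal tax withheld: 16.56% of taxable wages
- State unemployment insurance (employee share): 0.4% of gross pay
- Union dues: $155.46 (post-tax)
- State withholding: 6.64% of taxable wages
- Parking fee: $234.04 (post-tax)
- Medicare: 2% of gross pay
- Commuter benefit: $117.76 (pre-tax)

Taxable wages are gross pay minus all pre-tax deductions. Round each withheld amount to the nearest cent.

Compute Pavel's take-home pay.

$5,450.83

Commuter benefit: $117.76
Taxable wages = $7,971.48 − $117.76 = $7,853.72
State withholding: $7,853.72 × 0.0664 = $521.49
Federal tax withheld: $7,853.72 × 0.1656 = $1,300.58
Medicare: $7,971.48 × 0.02 = $159.43
State unemployment insurance (employee share): $7,971.48 × 0.004 = $31.89
Parking fee: $234.04
Union dues: $155.46
Total deductions = $117.76 + $521.49 + $1,300.58 + $159.43 + $31.89 + $234.04 + $155.46 = $2,520.65
Net pay = $7,971.48 − $2,520.65 = $5,450.83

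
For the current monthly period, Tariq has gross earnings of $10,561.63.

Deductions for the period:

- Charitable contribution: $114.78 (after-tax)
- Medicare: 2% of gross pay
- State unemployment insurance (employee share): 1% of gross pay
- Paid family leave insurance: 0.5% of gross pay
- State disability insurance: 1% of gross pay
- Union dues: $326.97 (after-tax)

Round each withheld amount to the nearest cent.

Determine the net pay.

$9,644.60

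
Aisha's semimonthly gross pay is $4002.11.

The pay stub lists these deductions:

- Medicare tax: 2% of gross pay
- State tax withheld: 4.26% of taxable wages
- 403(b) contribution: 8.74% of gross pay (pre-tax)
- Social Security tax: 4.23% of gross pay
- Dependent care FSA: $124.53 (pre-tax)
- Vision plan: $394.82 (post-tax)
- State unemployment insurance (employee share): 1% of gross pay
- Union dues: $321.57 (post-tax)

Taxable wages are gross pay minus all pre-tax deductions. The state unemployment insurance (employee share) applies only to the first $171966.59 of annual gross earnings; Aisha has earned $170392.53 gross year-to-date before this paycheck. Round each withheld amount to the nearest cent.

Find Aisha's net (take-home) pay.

403(b) contribution: $4002.11 × 0.0874 = $349.78
Dependent care FSA: $124.53
Pre-tax total = $349.78 + $124.53 = $474.31
Taxable wages = $4002.11 − $474.31 = $3527.80
State tax withheld: $3527.80 × 0.0426 = $150.28
State unemployment insurance (employee share): only $171966.59 − $170392.53 = $1574.06 of this check is subject → $1574.06 × 0.01 = $15.74
Medicare tax: $4002.11 × 0.02 = $80.04
Social Security tax: $4002.11 × 0.0423 = $169.29
Union dues: $321.57
Vision plan: $394.82
Total deductions = $349.78 + $124.53 + $150.28 + $15.74 + $80.04 + $169.29 + $321.57 + $394.82 = $1606.05
Net pay = $4002.11 − $1606.05 = $2396.06

$2396.06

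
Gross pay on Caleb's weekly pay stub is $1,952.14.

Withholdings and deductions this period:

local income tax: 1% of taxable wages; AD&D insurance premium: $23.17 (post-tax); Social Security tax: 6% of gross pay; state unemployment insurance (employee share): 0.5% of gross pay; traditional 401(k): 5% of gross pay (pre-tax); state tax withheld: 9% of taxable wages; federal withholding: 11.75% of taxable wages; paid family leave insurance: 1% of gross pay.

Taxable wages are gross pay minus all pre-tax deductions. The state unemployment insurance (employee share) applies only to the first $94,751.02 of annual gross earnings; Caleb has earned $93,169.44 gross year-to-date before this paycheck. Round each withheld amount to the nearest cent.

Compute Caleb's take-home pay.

Traditional 401(k): $1,952.14 × 0.05 = $97.61
Taxable wages = $1,952.14 − $97.61 = $1,854.53
State tax withheld: $1,854.53 × 0.09 = $166.91
Local income tax: $1,854.53 × 0.01 = $18.55
Federal withholding: $1,854.53 × 0.1175 = $217.91
Paid family leave insurance: $1,952.14 × 0.01 = $19.52
Social Security tax: $1,952.14 × 0.06 = $117.13
State unemployment insurance (employee share): only $94,751.02 − $93,169.44 = $1,581.58 of this check is subject → $1,581.58 × 0.005 = $7.91
AD&D insurance premium: $23.17
Total deductions = $97.61 + $166.91 + $18.55 + $217.91 + $19.52 + $117.13 + $7.91 + $23.17 = $668.71
Net pay = $1,952.14 − $668.71 = $1,283.43

$1,283.43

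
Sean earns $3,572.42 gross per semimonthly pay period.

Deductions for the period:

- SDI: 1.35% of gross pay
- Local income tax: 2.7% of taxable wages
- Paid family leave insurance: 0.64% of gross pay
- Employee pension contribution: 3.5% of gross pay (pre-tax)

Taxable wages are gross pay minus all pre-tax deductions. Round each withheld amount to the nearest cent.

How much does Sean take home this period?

$3,283.22

Employee pension contribution: $3,572.42 × 0.035 = $125.03
Taxable wages = $3,572.42 − $125.03 = $3,447.39
Local income tax: $3,447.39 × 0.027 = $93.08
Paid family leave insurance: $3,572.42 × 0.0064 = $22.86
SDI: $3,572.42 × 0.0135 = $48.23
Total deductions = $125.03 + $93.08 + $22.86 + $48.23 = $289.20
Net pay = $3,572.42 − $289.20 = $3,283.22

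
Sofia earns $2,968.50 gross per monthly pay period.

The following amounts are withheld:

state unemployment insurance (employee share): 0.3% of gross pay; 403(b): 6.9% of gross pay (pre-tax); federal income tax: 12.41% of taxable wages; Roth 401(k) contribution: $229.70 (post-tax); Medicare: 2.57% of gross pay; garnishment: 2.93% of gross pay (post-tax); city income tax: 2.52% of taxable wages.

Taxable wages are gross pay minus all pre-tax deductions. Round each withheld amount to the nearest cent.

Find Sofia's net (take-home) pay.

403(b): $2,968.50 × 0.069 = $204.83
Taxable wages = $2,968.50 − $204.83 = $2,763.67
Federal income tax: $2,763.67 × 0.1241 = $342.97
City income tax: $2,763.67 × 0.0252 = $69.64
State unemployment insurance (employee share): $2,968.50 × 0.003 = $8.91
Medicare: $2,968.50 × 0.0257 = $76.29
Garnishment: $2,968.50 × 0.0293 = $86.98
Roth 401(k) contribution: $229.70
Total deductions = $204.83 + $342.97 + $69.64 + $8.91 + $76.29 + $86.98 + $229.70 = $1,019.32
Net pay = $2,968.50 − $1,019.32 = $1,949.18

$1,949.18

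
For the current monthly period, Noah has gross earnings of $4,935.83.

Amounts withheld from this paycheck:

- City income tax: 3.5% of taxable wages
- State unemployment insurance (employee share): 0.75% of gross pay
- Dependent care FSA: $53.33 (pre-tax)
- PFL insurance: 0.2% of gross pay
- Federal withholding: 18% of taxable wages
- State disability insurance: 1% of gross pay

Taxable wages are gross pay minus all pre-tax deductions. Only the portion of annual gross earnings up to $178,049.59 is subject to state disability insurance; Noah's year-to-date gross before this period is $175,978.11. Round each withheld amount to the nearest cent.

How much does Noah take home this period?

Dependent care FSA: $53.33
Taxable wages = $4,935.83 − $53.33 = $4,882.50
City income tax: $4,882.50 × 0.035 = $170.89
Federal withholding: $4,882.50 × 0.18 = $878.85
State disability insurance: only $178,049.59 − $175,978.11 = $2,071.48 of this check is subject → $2,071.48 × 0.01 = $20.71
State unemployment insurance (employee share): $4,935.83 × 0.0075 = $37.02
PFL insurance: $4,935.83 × 0.002 = $9.87
Total deductions = $53.33 + $170.89 + $878.85 + $20.71 + $37.02 + $9.87 = $1,170.67
Net pay = $4,935.83 − $1,170.67 = $3,765.16

$3,765.16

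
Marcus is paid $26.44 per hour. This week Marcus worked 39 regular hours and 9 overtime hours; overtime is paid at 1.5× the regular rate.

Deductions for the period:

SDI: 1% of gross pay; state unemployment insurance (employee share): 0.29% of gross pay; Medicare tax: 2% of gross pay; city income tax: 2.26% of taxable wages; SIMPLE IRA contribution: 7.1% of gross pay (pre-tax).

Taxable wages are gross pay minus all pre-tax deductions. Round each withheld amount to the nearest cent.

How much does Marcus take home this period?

$1,214.73

Regular pay: 39 × $26.44 = $1,031.16
Overtime pay: 9 × $26.44 × 1.5 = $356.94
Gross pay = $1,031.16 + $356.94 = $1,388.10
SIMPLE IRA contribution: $1,388.10 × 0.071 = $98.56
Taxable wages = $1,388.10 − $98.56 = $1,289.54
City income tax: $1,289.54 × 0.0226 = $29.14
SDI: $1,388.10 × 0.01 = $13.88
Medicare tax: $1,388.10 × 0.02 = $27.76
State unemployment insurance (employee share): $1,388.10 × 0.0029 = $4.03
Total deductions = $98.56 + $29.14 + $13.88 + $27.76 + $4.03 = $173.37
Net pay = $1,388.10 − $173.37 = $1,214.73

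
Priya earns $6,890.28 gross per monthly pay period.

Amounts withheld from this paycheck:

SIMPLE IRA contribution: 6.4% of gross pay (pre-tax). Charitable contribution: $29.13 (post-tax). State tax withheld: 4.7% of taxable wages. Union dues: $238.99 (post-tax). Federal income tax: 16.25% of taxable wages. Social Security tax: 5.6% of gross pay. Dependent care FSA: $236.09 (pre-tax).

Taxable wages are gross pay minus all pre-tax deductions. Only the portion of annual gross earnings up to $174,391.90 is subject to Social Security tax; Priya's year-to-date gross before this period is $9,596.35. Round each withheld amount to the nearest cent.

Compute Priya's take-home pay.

$4,257.56

Dependent care FSA: $236.09
SIMPLE IRA contribution: $6,890.28 × 0.064 = $440.98
Pre-tax total = $236.09 + $440.98 = $677.07
Taxable wages = $6,890.28 − $677.07 = $6,213.21
State tax withheld: $6,213.21 × 0.047 = $292.02
Federal income tax: $6,213.21 × 0.1625 = $1,009.65
Social Security tax: cap not yet reached, full $6,890.28 is subject → $6,890.28 × 0.056 = $385.86
Union dues: $238.99
Charitable contribution: $29.13
Total deductions = $236.09 + $440.98 + $292.02 + $1,009.65 + $385.86 + $238.99 + $29.13 = $2,632.72
Net pay = $6,890.28 − $2,632.72 = $4,257.56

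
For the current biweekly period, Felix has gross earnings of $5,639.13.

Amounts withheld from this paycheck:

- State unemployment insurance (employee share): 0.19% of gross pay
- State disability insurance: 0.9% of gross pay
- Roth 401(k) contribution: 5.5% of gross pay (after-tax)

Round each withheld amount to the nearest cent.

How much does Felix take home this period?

State disability insurance: $5,639.13 × 0.009 = $50.75
State unemployment insurance (employee share): $5,639.13 × 0.0019 = $10.71
Roth 401(k) contribution: $5,639.13 × 0.055 = $310.15
Total deductions = $50.75 + $10.71 + $310.15 = $371.61
Net pay = $5,639.13 − $371.61 = $5,267.52

$5,267.52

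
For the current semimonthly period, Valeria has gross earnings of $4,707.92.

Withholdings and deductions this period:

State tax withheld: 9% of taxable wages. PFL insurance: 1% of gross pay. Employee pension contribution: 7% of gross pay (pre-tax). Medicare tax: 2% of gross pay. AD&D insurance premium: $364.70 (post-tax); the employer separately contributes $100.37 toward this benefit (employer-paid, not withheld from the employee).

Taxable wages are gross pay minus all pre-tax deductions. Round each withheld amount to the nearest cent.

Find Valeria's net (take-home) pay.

$3,478.38

Employee pension contribution: $4,707.92 × 0.07 = $329.55
Taxable wages = $4,707.92 − $329.55 = $4,378.37
State tax withheld: $4,378.37 × 0.09 = $394.05
PFL insurance: $4,707.92 × 0.01 = $47.08
Medicare tax: $4,707.92 × 0.02 = $94.16
AD&D insurance premium: $364.70
(Employer's $100.37 toward AD&D insurance premium is not withheld from the employee.)
Total deductions = $329.55 + $394.05 + $47.08 + $94.16 + $364.70 = $1,229.54
Net pay = $4,707.92 − $1,229.54 = $3,478.38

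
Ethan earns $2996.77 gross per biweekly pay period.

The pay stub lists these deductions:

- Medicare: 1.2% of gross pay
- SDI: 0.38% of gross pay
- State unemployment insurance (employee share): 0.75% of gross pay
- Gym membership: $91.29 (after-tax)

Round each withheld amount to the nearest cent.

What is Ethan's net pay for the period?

SDI: $2996.77 × 0.0038 = $11.39
State unemployment insurance (employee share): $2996.77 × 0.0075 = $22.48
Medicare: $2996.77 × 0.012 = $35.96
Gym membership: $91.29
Total deductions = $11.39 + $22.48 + $35.96 + $91.29 = $161.12
Net pay = $2996.77 − $161.12 = $2835.65

$2835.65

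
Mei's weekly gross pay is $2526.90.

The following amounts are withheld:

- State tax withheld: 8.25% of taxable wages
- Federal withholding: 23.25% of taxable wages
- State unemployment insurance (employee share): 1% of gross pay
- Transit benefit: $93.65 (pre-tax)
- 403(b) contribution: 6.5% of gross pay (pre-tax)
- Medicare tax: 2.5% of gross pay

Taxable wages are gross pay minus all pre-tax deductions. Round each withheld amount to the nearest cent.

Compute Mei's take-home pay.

403(b) contribution: $2526.90 × 0.065 = $164.25
Transit benefit: $93.65
Pre-tax total = $164.25 + $93.65 = $257.90
Taxable wages = $2526.90 − $257.90 = $2269.00
Federal withholding: $2269.00 × 0.2325 = $527.54
State tax withheld: $2269.00 × 0.0825 = $187.19
State unemployment insurance (employee share): $2526.90 × 0.01 = $25.27
Medicare tax: $2526.90 × 0.025 = $63.17
Total deductions = $164.25 + $93.65 + $527.54 + $187.19 + $25.27 + $63.17 = $1061.07
Net pay = $2526.90 − $1061.07 = $1465.83

$1465.83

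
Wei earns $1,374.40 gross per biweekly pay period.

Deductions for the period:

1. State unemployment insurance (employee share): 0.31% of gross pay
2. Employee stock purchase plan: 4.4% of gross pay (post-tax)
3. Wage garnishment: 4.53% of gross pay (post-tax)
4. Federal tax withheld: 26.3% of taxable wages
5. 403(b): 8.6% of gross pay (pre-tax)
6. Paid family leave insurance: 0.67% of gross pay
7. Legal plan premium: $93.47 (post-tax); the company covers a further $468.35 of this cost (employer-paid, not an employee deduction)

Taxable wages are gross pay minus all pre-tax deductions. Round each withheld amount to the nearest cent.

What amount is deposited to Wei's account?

$696.15

403(b): $1,374.40 × 0.086 = $118.20
Taxable wages = $1,374.40 − $118.20 = $1,256.20
Federal tax withheld: $1,256.20 × 0.263 = $330.38
Paid family leave insurance: $1,374.40 × 0.0067 = $9.21
State unemployment insurance (employee share): $1,374.40 × 0.0031 = $4.26
Employee stock purchase plan: $1,374.40 × 0.044 = $60.47
Wage garnishment: $1,374.40 × 0.0453 = $62.26
Legal plan premium: $93.47
(Employer's $468.35 toward legal plan premium is not withheld from the employee.)
Total deductions = $118.20 + $330.38 + $9.21 + $4.26 + $60.47 + $62.26 + $93.47 = $678.25
Net pay = $1,374.40 − $678.25 = $696.15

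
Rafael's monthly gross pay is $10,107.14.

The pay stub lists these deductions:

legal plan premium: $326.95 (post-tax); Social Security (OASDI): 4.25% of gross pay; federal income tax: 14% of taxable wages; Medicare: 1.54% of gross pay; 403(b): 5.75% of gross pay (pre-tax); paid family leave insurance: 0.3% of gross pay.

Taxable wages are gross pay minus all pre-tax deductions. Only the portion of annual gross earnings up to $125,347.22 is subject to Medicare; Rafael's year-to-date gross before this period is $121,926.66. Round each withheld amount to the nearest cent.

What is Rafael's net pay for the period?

$7,352.84

403(b): $10,107.14 × 0.0575 = $581.16
Taxable wages = $10,107.14 − $581.16 = $9,525.98
Federal income tax: $9,525.98 × 0.14 = $1,333.64
Social Security (OASDI): $10,107.14 × 0.0425 = $429.55
Medicare: only $125,347.22 − $121,926.66 = $3,420.56 of this check is subject → $3,420.56 × 0.0154 = $52.68
Paid family leave insurance: $10,107.14 × 0.003 = $30.32
Legal plan premium: $326.95
Total deductions = $581.16 + $1,333.64 + $429.55 + $52.68 + $30.32 + $326.95 = $2,754.30
Net pay = $10,107.14 − $2,754.30 = $7,352.84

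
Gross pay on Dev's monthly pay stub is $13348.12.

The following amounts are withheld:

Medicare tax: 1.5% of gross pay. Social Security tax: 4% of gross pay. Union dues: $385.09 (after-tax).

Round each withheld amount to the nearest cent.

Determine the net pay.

$12228.89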